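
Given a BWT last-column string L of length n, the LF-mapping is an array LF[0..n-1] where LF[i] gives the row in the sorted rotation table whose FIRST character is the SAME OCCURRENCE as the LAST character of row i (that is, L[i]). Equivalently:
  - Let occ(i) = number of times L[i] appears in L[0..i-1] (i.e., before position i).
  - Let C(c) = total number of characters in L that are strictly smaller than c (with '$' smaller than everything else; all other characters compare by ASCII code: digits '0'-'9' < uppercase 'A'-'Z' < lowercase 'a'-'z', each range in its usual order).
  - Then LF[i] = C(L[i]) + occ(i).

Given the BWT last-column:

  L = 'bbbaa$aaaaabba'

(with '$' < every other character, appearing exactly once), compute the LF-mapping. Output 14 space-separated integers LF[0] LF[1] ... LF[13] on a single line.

Answer: 9 10 11 1 2 0 3 4 5 6 7 12 13 8

Derivation:
Char counts: '$':1, 'a':8, 'b':5
C (first-col start): C('$')=0, C('a')=1, C('b')=9
L[0]='b': occ=0, LF[0]=C('b')+0=9+0=9
L[1]='b': occ=1, LF[1]=C('b')+1=9+1=10
L[2]='b': occ=2, LF[2]=C('b')+2=9+2=11
L[3]='a': occ=0, LF[3]=C('a')+0=1+0=1
L[4]='a': occ=1, LF[4]=C('a')+1=1+1=2
L[5]='$': occ=0, LF[5]=C('$')+0=0+0=0
L[6]='a': occ=2, LF[6]=C('a')+2=1+2=3
L[7]='a': occ=3, LF[7]=C('a')+3=1+3=4
L[8]='a': occ=4, LF[8]=C('a')+4=1+4=5
L[9]='a': occ=5, LF[9]=C('a')+5=1+5=6
L[10]='a': occ=6, LF[10]=C('a')+6=1+6=7
L[11]='b': occ=3, LF[11]=C('b')+3=9+3=12
L[12]='b': occ=4, LF[12]=C('b')+4=9+4=13
L[13]='a': occ=7, LF[13]=C('a')+7=1+7=8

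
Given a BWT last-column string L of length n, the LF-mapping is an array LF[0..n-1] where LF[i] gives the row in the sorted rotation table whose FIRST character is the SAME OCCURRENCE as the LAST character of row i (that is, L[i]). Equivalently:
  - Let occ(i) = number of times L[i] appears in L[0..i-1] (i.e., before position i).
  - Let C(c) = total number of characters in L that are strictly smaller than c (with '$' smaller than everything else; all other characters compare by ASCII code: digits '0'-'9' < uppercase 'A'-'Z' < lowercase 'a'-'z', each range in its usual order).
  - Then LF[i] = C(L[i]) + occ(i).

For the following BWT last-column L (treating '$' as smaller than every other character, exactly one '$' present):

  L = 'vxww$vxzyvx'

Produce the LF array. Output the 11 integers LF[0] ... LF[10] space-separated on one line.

Answer: 1 6 4 5 0 2 7 10 9 3 8

Derivation:
Char counts: '$':1, 'v':3, 'w':2, 'x':3, 'y':1, 'z':1
C (first-col start): C('$')=0, C('v')=1, C('w')=4, C('x')=6, C('y')=9, C('z')=10
L[0]='v': occ=0, LF[0]=C('v')+0=1+0=1
L[1]='x': occ=0, LF[1]=C('x')+0=6+0=6
L[2]='w': occ=0, LF[2]=C('w')+0=4+0=4
L[3]='w': occ=1, LF[3]=C('w')+1=4+1=5
L[4]='$': occ=0, LF[4]=C('$')+0=0+0=0
L[5]='v': occ=1, LF[5]=C('v')+1=1+1=2
L[6]='x': occ=1, LF[6]=C('x')+1=6+1=7
L[7]='z': occ=0, LF[7]=C('z')+0=10+0=10
L[8]='y': occ=0, LF[8]=C('y')+0=9+0=9
L[9]='v': occ=2, LF[9]=C('v')+2=1+2=3
L[10]='x': occ=2, LF[10]=C('x')+2=6+2=8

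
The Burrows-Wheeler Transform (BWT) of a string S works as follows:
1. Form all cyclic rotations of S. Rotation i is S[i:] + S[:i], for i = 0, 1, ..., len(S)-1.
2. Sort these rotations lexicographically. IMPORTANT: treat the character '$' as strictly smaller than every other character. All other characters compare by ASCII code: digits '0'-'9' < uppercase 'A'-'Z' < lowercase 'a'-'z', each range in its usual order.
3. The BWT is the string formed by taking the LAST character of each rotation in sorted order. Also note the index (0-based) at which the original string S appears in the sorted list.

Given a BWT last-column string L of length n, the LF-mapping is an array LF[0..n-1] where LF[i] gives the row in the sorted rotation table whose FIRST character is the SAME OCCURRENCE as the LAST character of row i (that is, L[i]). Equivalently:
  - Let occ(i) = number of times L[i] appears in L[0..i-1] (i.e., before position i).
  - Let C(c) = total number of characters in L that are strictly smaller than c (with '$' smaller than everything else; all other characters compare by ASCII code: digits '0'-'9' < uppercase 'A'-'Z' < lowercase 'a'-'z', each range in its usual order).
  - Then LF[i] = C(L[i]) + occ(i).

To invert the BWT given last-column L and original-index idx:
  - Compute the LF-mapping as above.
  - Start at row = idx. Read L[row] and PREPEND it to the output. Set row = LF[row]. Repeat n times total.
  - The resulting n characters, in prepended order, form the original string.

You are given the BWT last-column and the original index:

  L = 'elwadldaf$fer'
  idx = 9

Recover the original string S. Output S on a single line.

LF mapping: 5 9 12 1 3 10 4 2 7 0 8 6 11
Walk LF starting at row 9, prepending L[row]:
  step 1: row=9, L[9]='$', prepend. Next row=LF[9]=0
  step 2: row=0, L[0]='e', prepend. Next row=LF[0]=5
  step 3: row=5, L[5]='l', prepend. Next row=LF[5]=10
  step 4: row=10, L[10]='f', prepend. Next row=LF[10]=8
  step 5: row=8, L[8]='f', prepend. Next row=LF[8]=7
  step 6: row=7, L[7]='a', prepend. Next row=LF[7]=2
  step 7: row=2, L[2]='w', prepend. Next row=LF[2]=12
  step 8: row=12, L[12]='r', prepend. Next row=LF[12]=11
  step 9: row=11, L[11]='e', prepend. Next row=LF[11]=6
  step 10: row=6, L[6]='d', prepend. Next row=LF[6]=4
  step 11: row=4, L[4]='d', prepend. Next row=LF[4]=3
  step 12: row=3, L[3]='a', prepend. Next row=LF[3]=1
  step 13: row=1, L[1]='l', prepend. Next row=LF[1]=9
Reversed output: ladderwaffle$

Answer: ladderwaffle$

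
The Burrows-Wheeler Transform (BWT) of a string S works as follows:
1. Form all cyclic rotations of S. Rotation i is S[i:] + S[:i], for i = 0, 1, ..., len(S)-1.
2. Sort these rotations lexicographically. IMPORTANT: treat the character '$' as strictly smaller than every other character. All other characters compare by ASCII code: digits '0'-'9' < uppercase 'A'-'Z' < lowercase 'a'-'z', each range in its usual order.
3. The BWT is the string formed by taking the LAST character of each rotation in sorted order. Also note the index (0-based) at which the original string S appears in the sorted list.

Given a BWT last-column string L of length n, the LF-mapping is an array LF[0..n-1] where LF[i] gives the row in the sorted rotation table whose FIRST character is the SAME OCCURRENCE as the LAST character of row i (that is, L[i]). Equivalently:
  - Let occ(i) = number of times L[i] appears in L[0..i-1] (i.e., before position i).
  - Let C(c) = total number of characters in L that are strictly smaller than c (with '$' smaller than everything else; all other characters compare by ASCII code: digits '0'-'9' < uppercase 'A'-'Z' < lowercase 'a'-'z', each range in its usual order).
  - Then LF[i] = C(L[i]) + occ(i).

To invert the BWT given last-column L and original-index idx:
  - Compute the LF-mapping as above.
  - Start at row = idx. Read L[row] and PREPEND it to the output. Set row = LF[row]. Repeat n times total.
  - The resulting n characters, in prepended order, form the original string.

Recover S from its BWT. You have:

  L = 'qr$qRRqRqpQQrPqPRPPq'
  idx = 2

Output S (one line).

Answer: PqRQRqqQpRRPrPqPqrq$

Derivation:
LF mapping: 12 18 0 13 7 8 14 9 15 11 5 6 19 1 16 2 10 3 4 17
Walk LF starting at row 2, prepending L[row]:
  step 1: row=2, L[2]='$', prepend. Next row=LF[2]=0
  step 2: row=0, L[0]='q', prepend. Next row=LF[0]=12
  step 3: row=12, L[12]='r', prepend. Next row=LF[12]=19
  step 4: row=19, L[19]='q', prepend. Next row=LF[19]=17
  step 5: row=17, L[17]='P', prepend. Next row=LF[17]=3
  step 6: row=3, L[3]='q', prepend. Next row=LF[3]=13
  step 7: row=13, L[13]='P', prepend. Next row=LF[13]=1
  step 8: row=1, L[1]='r', prepend. Next row=LF[1]=18
  step 9: row=18, L[18]='P', prepend. Next row=LF[18]=4
  step 10: row=4, L[4]='R', prepend. Next row=LF[4]=7
  step 11: row=7, L[7]='R', prepend. Next row=LF[7]=9
  step 12: row=9, L[9]='p', prepend. Next row=LF[9]=11
  step 13: row=11, L[11]='Q', prepend. Next row=LF[11]=6
  step 14: row=6, L[6]='q', prepend. Next row=LF[6]=14
  step 15: row=14, L[14]='q', prepend. Next row=LF[14]=16
  step 16: row=16, L[16]='R', prepend. Next row=LF[16]=10
  step 17: row=10, L[10]='Q', prepend. Next row=LF[10]=5
  step 18: row=5, L[5]='R', prepend. Next row=LF[5]=8
  step 19: row=8, L[8]='q', prepend. Next row=LF[8]=15
  step 20: row=15, L[15]='P', prepend. Next row=LF[15]=2
Reversed output: PqRQRqqQpRRPrPqPqrq$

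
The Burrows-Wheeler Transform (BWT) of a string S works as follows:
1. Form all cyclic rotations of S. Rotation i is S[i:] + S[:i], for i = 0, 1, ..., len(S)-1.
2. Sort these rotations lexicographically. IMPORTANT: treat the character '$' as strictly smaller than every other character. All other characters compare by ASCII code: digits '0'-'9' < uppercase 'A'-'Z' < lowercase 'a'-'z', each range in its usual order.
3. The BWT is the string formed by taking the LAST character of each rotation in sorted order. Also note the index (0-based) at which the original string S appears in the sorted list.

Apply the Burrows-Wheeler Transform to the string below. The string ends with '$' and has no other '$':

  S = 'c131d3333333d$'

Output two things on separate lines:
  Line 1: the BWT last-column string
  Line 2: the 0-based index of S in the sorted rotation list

Answer: dc31d333333$31
11

Derivation:
All 14 rotations (rotation i = S[i:]+S[:i]):
  rot[0] = c131d3333333d$
  rot[1] = 131d3333333d$c
  rot[2] = 31d3333333d$c1
  rot[3] = 1d3333333d$c13
  rot[4] = d3333333d$c131
  rot[5] = 3333333d$c131d
  rot[6] = 333333d$c131d3
  rot[7] = 33333d$c131d33
  rot[8] = 3333d$c131d333
  rot[9] = 333d$c131d3333
  rot[10] = 33d$c131d33333
  rot[11] = 3d$c131d333333
  rot[12] = d$c131d3333333
  rot[13] = $c131d3333333d
Sorted (with $ < everything):
  sorted[0] = $c131d3333333d  (last char: 'd')
  sorted[1] = 131d3333333d$c  (last char: 'c')
  sorted[2] = 1d3333333d$c13  (last char: '3')
  sorted[3] = 31d3333333d$c1  (last char: '1')
  sorted[4] = 3333333d$c131d  (last char: 'd')
  sorted[5] = 333333d$c131d3  (last char: '3')
  sorted[6] = 33333d$c131d33  (last char: '3')
  sorted[7] = 3333d$c131d333  (last char: '3')
  sorted[8] = 333d$c131d3333  (last char: '3')
  sorted[9] = 33d$c131d33333  (last char: '3')
  sorted[10] = 3d$c131d333333  (last char: '3')
  sorted[11] = c131d3333333d$  (last char: '$')
  sorted[12] = d$c131d3333333  (last char: '3')
  sorted[13] = d3333333d$c131  (last char: '1')
Last column: dc31d333333$31
Original string S is at sorted index 11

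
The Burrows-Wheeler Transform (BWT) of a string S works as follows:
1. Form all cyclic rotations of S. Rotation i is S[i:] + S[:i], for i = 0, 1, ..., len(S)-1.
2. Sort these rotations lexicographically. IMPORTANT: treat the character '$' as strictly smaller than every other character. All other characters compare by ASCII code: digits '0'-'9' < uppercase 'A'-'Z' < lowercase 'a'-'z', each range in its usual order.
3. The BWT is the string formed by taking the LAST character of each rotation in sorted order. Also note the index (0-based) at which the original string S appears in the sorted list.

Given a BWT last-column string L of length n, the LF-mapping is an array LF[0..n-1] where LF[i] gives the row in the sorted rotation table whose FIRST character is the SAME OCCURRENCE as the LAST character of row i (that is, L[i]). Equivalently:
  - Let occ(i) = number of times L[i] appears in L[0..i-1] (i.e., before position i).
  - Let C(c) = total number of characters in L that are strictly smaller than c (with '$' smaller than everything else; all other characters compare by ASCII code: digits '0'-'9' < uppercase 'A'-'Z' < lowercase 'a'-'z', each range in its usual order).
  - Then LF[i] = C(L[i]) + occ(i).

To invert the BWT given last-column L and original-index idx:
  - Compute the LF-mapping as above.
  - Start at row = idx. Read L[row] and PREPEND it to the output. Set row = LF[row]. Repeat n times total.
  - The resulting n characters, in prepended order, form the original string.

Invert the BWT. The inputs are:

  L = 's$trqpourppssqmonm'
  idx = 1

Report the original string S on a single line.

Answer: msrntmupqoposrpqs$

Derivation:
LF mapping: 13 0 16 11 9 6 4 17 12 7 8 14 15 10 1 5 3 2
Walk LF starting at row 1, prepending L[row]:
  step 1: row=1, L[1]='$', prepend. Next row=LF[1]=0
  step 2: row=0, L[0]='s', prepend. Next row=LF[0]=13
  step 3: row=13, L[13]='q', prepend. Next row=LF[13]=10
  step 4: row=10, L[10]='p', prepend. Next row=LF[10]=8
  step 5: row=8, L[8]='r', prepend. Next row=LF[8]=12
  step 6: row=12, L[12]='s', prepend. Next row=LF[12]=15
  step 7: row=15, L[15]='o', prepend. Next row=LF[15]=5
  step 8: row=5, L[5]='p', prepend. Next row=LF[5]=6
  step 9: row=6, L[6]='o', prepend. Next row=LF[6]=4
  step 10: row=4, L[4]='q', prepend. Next row=LF[4]=9
  step 11: row=9, L[9]='p', prepend. Next row=LF[9]=7
  step 12: row=7, L[7]='u', prepend. Next row=LF[7]=17
  step 13: row=17, L[17]='m', prepend. Next row=LF[17]=2
  step 14: row=2, L[2]='t', prepend. Next row=LF[2]=16
  step 15: row=16, L[16]='n', prepend. Next row=LF[16]=3
  step 16: row=3, L[3]='r', prepend. Next row=LF[3]=11
  step 17: row=11, L[11]='s', prepend. Next row=LF[11]=14
  step 18: row=14, L[14]='m', prepend. Next row=LF[14]=1
Reversed output: msrntmupqoposrpqs$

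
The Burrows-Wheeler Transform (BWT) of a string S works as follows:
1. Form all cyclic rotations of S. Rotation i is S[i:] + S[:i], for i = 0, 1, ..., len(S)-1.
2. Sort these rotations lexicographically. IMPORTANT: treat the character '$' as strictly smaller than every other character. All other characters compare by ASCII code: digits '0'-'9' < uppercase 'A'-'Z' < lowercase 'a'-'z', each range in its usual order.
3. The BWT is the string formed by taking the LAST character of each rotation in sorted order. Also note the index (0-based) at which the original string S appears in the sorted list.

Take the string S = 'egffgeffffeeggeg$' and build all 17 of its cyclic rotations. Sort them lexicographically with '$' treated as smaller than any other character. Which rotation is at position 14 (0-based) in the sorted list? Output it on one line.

Answer: geg$egffgeffffeeg

Derivation:
All 17 rotations (rotation i = S[i:]+S[:i]):
  rot[0] = egffgeffffeeggeg$
  rot[1] = gffgeffffeeggeg$e
  rot[2] = ffgeffffeeggeg$eg
  rot[3] = fgeffffeeggeg$egf
  rot[4] = geffffeeggeg$egff
  rot[5] = effffeeggeg$egffg
  rot[6] = ffffeeggeg$egffge
  rot[7] = fffeeggeg$egffgef
  rot[8] = ffeeggeg$egffgeff
  rot[9] = feeggeg$egffgefff
  rot[10] = eeggeg$egffgeffff
  rot[11] = eggeg$egffgeffffe
  rot[12] = ggeg$egffgeffffee
  rot[13] = geg$egffgeffffeeg
  rot[14] = eg$egffgeffffeegg
  rot[15] = g$egffgeffffeegge
  rot[16] = $egffgeffffeeggeg
Sorted (with $ < everything):
  sorted[0] = $egffgeffffeeggeg
  sorted[1] = eeggeg$egffgeffff
  sorted[2] = effffeeggeg$egffg
  sorted[3] = eg$egffgeffffeegg
  sorted[4] = egffgeffffeeggeg$
  sorted[5] = eggeg$egffgeffffe
  sorted[6] = feeggeg$egffgefff
  sorted[7] = ffeeggeg$egffgeff
  sorted[8] = fffeeggeg$egffgef
  sorted[9] = ffffeeggeg$egffge
  sorted[10] = ffgeffffeeggeg$eg
  sorted[11] = fgeffffeeggeg$egf
  sorted[12] = g$egffgeffffeegge
  sorted[13] = geffffeeggeg$egff
  sorted[14] = geg$egffgeffffeeg
  sorted[15] = gffgeffffeeggeg$e
  sorted[16] = ggeg$egffgeffffee
sorted[14] = geg$egffgeffffeeg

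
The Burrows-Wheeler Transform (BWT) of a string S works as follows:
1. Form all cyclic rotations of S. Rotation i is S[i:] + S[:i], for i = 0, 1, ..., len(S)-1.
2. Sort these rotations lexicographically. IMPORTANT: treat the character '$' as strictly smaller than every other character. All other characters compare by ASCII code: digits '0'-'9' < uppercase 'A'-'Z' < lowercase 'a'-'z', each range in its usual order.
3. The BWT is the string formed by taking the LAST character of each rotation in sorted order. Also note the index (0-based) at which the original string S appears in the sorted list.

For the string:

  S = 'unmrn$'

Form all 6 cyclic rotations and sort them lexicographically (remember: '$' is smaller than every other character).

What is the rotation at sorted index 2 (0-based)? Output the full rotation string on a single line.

All 6 rotations (rotation i = S[i:]+S[:i]):
  rot[0] = unmrn$
  rot[1] = nmrn$u
  rot[2] = mrn$un
  rot[3] = rn$unm
  rot[4] = n$unmr
  rot[5] = $unmrn
Sorted (with $ < everything):
  sorted[0] = $unmrn
  sorted[1] = mrn$un
  sorted[2] = n$unmr
  sorted[3] = nmrn$u
  sorted[4] = rn$unm
  sorted[5] = unmrn$
sorted[2] = n$unmr

Answer: n$unmr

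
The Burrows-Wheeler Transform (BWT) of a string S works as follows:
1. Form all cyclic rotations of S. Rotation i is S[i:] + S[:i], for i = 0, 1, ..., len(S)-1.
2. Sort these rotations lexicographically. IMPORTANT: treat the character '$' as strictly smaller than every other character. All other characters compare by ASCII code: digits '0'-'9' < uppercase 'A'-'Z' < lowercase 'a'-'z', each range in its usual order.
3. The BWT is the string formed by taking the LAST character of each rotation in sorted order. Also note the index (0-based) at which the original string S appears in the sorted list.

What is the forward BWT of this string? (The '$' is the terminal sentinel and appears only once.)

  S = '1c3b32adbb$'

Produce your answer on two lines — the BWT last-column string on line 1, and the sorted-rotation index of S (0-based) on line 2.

All 11 rotations (rotation i = S[i:]+S[:i]):
  rot[0] = 1c3b32adbb$
  rot[1] = c3b32adbb$1
  rot[2] = 3b32adbb$1c
  rot[3] = b32adbb$1c3
  rot[4] = 32adbb$1c3b
  rot[5] = 2adbb$1c3b3
  rot[6] = adbb$1c3b32
  rot[7] = dbb$1c3b32a
  rot[8] = bb$1c3b32ad
  rot[9] = b$1c3b32adb
  rot[10] = $1c3b32adbb
Sorted (with $ < everything):
  sorted[0] = $1c3b32adbb  (last char: 'b')
  sorted[1] = 1c3b32adbb$  (last char: '$')
  sorted[2] = 2adbb$1c3b3  (last char: '3')
  sorted[3] = 32adbb$1c3b  (last char: 'b')
  sorted[4] = 3b32adbb$1c  (last char: 'c')
  sorted[5] = adbb$1c3b32  (last char: '2')
  sorted[6] = b$1c3b32adb  (last char: 'b')
  sorted[7] = b32adbb$1c3  (last char: '3')
  sorted[8] = bb$1c3b32ad  (last char: 'd')
  sorted[9] = c3b32adbb$1  (last char: '1')
  sorted[10] = dbb$1c3b32a  (last char: 'a')
Last column: b$3bc2b3d1a
Original string S is at sorted index 1

Answer: b$3bc2b3d1a
1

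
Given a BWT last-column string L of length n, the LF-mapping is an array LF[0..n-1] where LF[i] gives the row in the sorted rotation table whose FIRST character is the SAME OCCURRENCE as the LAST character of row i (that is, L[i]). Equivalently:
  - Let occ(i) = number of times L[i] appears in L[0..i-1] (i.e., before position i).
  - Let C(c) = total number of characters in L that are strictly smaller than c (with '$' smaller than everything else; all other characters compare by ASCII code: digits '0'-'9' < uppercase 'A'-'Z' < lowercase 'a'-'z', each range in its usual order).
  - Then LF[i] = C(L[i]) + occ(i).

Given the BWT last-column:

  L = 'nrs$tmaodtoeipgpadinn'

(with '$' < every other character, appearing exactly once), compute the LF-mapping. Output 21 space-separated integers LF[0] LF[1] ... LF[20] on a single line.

Answer: 10 17 18 0 19 9 1 13 3 20 14 5 7 15 6 16 2 4 8 11 12

Derivation:
Char counts: '$':1, 'a':2, 'd':2, 'e':1, 'g':1, 'i':2, 'm':1, 'n':3, 'o':2, 'p':2, 'r':1, 's':1, 't':2
C (first-col start): C('$')=0, C('a')=1, C('d')=3, C('e')=5, C('g')=6, C('i')=7, C('m')=9, C('n')=10, C('o')=13, C('p')=15, C('r')=17, C('s')=18, C('t')=19
L[0]='n': occ=0, LF[0]=C('n')+0=10+0=10
L[1]='r': occ=0, LF[1]=C('r')+0=17+0=17
L[2]='s': occ=0, LF[2]=C('s')+0=18+0=18
L[3]='$': occ=0, LF[3]=C('$')+0=0+0=0
L[4]='t': occ=0, LF[4]=C('t')+0=19+0=19
L[5]='m': occ=0, LF[5]=C('m')+0=9+0=9
L[6]='a': occ=0, LF[6]=C('a')+0=1+0=1
L[7]='o': occ=0, LF[7]=C('o')+0=13+0=13
L[8]='d': occ=0, LF[8]=C('d')+0=3+0=3
L[9]='t': occ=1, LF[9]=C('t')+1=19+1=20
L[10]='o': occ=1, LF[10]=C('o')+1=13+1=14
L[11]='e': occ=0, LF[11]=C('e')+0=5+0=5
L[12]='i': occ=0, LF[12]=C('i')+0=7+0=7
L[13]='p': occ=0, LF[13]=C('p')+0=15+0=15
L[14]='g': occ=0, LF[14]=C('g')+0=6+0=6
L[15]='p': occ=1, LF[15]=C('p')+1=15+1=16
L[16]='a': occ=1, LF[16]=C('a')+1=1+1=2
L[17]='d': occ=1, LF[17]=C('d')+1=3+1=4
L[18]='i': occ=1, LF[18]=C('i')+1=7+1=8
L[19]='n': occ=1, LF[19]=C('n')+1=10+1=11
L[20]='n': occ=2, LF[20]=C('n')+2=10+2=12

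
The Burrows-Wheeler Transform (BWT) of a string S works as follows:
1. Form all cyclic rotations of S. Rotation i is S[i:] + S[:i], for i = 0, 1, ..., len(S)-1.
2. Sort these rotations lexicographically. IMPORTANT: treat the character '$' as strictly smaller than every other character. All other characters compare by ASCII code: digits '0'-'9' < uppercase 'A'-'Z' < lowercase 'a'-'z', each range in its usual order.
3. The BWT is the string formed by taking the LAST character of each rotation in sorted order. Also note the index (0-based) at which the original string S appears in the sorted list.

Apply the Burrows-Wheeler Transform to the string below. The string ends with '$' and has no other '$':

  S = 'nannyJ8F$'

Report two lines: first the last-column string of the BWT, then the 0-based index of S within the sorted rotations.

Answer: FJ8yn$ann
5

Derivation:
All 9 rotations (rotation i = S[i:]+S[:i]):
  rot[0] = nannyJ8F$
  rot[1] = annyJ8F$n
  rot[2] = nnyJ8F$na
  rot[3] = nyJ8F$nan
  rot[4] = yJ8F$nann
  rot[5] = J8F$nanny
  rot[6] = 8F$nannyJ
  rot[7] = F$nannyJ8
  rot[8] = $nannyJ8F
Sorted (with $ < everything):
  sorted[0] = $nannyJ8F  (last char: 'F')
  sorted[1] = 8F$nannyJ  (last char: 'J')
  sorted[2] = F$nannyJ8  (last char: '8')
  sorted[3] = J8F$nanny  (last char: 'y')
  sorted[4] = annyJ8F$n  (last char: 'n')
  sorted[5] = nannyJ8F$  (last char: '$')
  sorted[6] = nnyJ8F$na  (last char: 'a')
  sorted[7] = nyJ8F$nan  (last char: 'n')
  sorted[8] = yJ8F$nann  (last char: 'n')
Last column: FJ8yn$ann
Original string S is at sorted index 5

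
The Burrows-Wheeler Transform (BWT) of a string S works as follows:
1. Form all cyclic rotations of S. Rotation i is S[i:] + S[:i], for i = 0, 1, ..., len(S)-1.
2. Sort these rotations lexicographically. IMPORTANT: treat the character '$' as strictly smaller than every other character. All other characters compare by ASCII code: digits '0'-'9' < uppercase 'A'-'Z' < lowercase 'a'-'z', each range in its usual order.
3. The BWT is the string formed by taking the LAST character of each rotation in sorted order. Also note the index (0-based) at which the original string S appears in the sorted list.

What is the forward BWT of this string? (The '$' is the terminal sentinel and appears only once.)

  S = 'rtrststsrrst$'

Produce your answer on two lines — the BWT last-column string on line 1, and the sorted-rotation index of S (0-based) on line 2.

Answer: tsrt$trtrsrss
4

Derivation:
All 13 rotations (rotation i = S[i:]+S[:i]):
  rot[0] = rtrststsrrst$
  rot[1] = trststsrrst$r
  rot[2] = rststsrrst$rt
  rot[3] = ststsrrst$rtr
  rot[4] = tstsrrst$rtrs
  rot[5] = stsrrst$rtrst
  rot[6] = tsrrst$rtrsts
  rot[7] = srrst$rtrstst
  rot[8] = rrst$rtrststs
  rot[9] = rst$rtrststsr
  rot[10] = st$rtrststsrr
  rot[11] = t$rtrststsrrs
  rot[12] = $rtrststsrrst
Sorted (with $ < everything):
  sorted[0] = $rtrststsrrst  (last char: 't')
  sorted[1] = rrst$rtrststs  (last char: 's')
  sorted[2] = rst$rtrststsr  (last char: 'r')
  sorted[3] = rststsrrst$rt  (last char: 't')
  sorted[4] = rtrststsrrst$  (last char: '$')
  sorted[5] = srrst$rtrstst  (last char: 't')
  sorted[6] = st$rtrststsrr  (last char: 'r')
  sorted[7] = stsrrst$rtrst  (last char: 't')
  sorted[8] = ststsrrst$rtr  (last char: 'r')
  sorted[9] = t$rtrststsrrs  (last char: 's')
  sorted[10] = trststsrrst$r  (last char: 'r')
  sorted[11] = tsrrst$rtrsts  (last char: 's')
  sorted[12] = tstsrrst$rtrs  (last char: 's')
Last column: tsrt$trtrsrss
Original string S is at sorted index 4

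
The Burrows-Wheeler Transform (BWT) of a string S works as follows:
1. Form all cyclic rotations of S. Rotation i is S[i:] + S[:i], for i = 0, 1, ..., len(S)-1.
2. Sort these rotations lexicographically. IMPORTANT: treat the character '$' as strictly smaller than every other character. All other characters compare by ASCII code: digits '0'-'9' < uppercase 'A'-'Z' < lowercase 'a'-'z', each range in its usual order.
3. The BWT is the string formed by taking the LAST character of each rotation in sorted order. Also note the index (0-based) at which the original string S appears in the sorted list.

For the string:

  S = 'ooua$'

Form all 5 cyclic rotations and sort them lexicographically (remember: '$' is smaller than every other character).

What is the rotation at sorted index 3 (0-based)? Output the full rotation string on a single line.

Answer: oua$o

Derivation:
All 5 rotations (rotation i = S[i:]+S[:i]):
  rot[0] = ooua$
  rot[1] = oua$o
  rot[2] = ua$oo
  rot[3] = a$oou
  rot[4] = $ooua
Sorted (with $ < everything):
  sorted[0] = $ooua
  sorted[1] = a$oou
  sorted[2] = ooua$
  sorted[3] = oua$o
  sorted[4] = ua$oo
sorted[3] = oua$o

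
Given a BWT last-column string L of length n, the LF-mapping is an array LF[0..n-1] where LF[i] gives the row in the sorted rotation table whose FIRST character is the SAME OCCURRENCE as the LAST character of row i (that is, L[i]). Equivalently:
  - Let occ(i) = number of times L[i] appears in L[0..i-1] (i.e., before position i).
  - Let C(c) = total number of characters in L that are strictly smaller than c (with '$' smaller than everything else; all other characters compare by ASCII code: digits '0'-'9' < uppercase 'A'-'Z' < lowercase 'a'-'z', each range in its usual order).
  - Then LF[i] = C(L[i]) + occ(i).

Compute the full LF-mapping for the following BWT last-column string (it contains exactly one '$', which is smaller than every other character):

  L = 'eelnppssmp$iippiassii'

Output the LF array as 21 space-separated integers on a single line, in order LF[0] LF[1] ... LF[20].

Char counts: '$':1, 'a':1, 'e':2, 'i':5, 'l':1, 'm':1, 'n':1, 'p':5, 's':4
C (first-col start): C('$')=0, C('a')=1, C('e')=2, C('i')=4, C('l')=9, C('m')=10, C('n')=11, C('p')=12, C('s')=17
L[0]='e': occ=0, LF[0]=C('e')+0=2+0=2
L[1]='e': occ=1, LF[1]=C('e')+1=2+1=3
L[2]='l': occ=0, LF[2]=C('l')+0=9+0=9
L[3]='n': occ=0, LF[3]=C('n')+0=11+0=11
L[4]='p': occ=0, LF[4]=C('p')+0=12+0=12
L[5]='p': occ=1, LF[5]=C('p')+1=12+1=13
L[6]='s': occ=0, LF[6]=C('s')+0=17+0=17
L[7]='s': occ=1, LF[7]=C('s')+1=17+1=18
L[8]='m': occ=0, LF[8]=C('m')+0=10+0=10
L[9]='p': occ=2, LF[9]=C('p')+2=12+2=14
L[10]='$': occ=0, LF[10]=C('$')+0=0+0=0
L[11]='i': occ=0, LF[11]=C('i')+0=4+0=4
L[12]='i': occ=1, LF[12]=C('i')+1=4+1=5
L[13]='p': occ=3, LF[13]=C('p')+3=12+3=15
L[14]='p': occ=4, LF[14]=C('p')+4=12+4=16
L[15]='i': occ=2, LF[15]=C('i')+2=4+2=6
L[16]='a': occ=0, LF[16]=C('a')+0=1+0=1
L[17]='s': occ=2, LF[17]=C('s')+2=17+2=19
L[18]='s': occ=3, LF[18]=C('s')+3=17+3=20
L[19]='i': occ=3, LF[19]=C('i')+3=4+3=7
L[20]='i': occ=4, LF[20]=C('i')+4=4+4=8

Answer: 2 3 9 11 12 13 17 18 10 14 0 4 5 15 16 6 1 19 20 7 8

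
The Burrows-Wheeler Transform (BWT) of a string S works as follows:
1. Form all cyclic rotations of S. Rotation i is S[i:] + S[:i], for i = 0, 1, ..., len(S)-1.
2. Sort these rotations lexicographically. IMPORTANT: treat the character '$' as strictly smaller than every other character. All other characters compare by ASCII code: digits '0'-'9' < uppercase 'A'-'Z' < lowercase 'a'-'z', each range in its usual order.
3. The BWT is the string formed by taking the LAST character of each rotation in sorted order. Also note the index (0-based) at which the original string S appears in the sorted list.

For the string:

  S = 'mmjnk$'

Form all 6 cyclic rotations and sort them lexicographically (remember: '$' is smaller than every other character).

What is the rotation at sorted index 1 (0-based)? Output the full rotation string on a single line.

Answer: jnk$mm

Derivation:
All 6 rotations (rotation i = S[i:]+S[:i]):
  rot[0] = mmjnk$
  rot[1] = mjnk$m
  rot[2] = jnk$mm
  rot[3] = nk$mmj
  rot[4] = k$mmjn
  rot[5] = $mmjnk
Sorted (with $ < everything):
  sorted[0] = $mmjnk
  sorted[1] = jnk$mm
  sorted[2] = k$mmjn
  sorted[3] = mjnk$m
  sorted[4] = mmjnk$
  sorted[5] = nk$mmj
sorted[1] = jnk$mm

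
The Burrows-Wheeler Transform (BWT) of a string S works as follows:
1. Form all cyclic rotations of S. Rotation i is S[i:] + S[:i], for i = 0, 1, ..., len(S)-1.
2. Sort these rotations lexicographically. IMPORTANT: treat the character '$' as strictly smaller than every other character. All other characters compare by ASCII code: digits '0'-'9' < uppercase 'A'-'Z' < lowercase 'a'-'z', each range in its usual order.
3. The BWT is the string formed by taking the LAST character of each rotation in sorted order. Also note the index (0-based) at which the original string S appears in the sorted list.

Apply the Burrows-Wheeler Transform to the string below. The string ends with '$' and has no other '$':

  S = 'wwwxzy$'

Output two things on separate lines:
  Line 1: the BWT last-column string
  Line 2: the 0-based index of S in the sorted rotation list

Answer: y$wwwzx
1

Derivation:
All 7 rotations (rotation i = S[i:]+S[:i]):
  rot[0] = wwwxzy$
  rot[1] = wwxzy$w
  rot[2] = wxzy$ww
  rot[3] = xzy$www
  rot[4] = zy$wwwx
  rot[5] = y$wwwxz
  rot[6] = $wwwxzy
Sorted (with $ < everything):
  sorted[0] = $wwwxzy  (last char: 'y')
  sorted[1] = wwwxzy$  (last char: '$')
  sorted[2] = wwxzy$w  (last char: 'w')
  sorted[3] = wxzy$ww  (last char: 'w')
  sorted[4] = xzy$www  (last char: 'w')
  sorted[5] = y$wwwxz  (last char: 'z')
  sorted[6] = zy$wwwx  (last char: 'x')
Last column: y$wwwzx
Original string S is at sorted index 1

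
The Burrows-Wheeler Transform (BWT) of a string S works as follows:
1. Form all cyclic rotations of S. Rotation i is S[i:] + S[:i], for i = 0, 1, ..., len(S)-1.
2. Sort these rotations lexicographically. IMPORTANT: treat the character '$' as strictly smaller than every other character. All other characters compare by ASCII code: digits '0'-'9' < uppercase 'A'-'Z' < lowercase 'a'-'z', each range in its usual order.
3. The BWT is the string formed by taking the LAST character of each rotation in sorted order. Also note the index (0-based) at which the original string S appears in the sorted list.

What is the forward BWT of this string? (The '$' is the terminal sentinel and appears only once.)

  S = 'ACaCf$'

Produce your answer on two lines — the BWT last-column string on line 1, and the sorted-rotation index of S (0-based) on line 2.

All 6 rotations (rotation i = S[i:]+S[:i]):
  rot[0] = ACaCf$
  rot[1] = CaCf$A
  rot[2] = aCf$AC
  rot[3] = Cf$ACa
  rot[4] = f$ACaC
  rot[5] = $ACaCf
Sorted (with $ < everything):
  sorted[0] = $ACaCf  (last char: 'f')
  sorted[1] = ACaCf$  (last char: '$')
  sorted[2] = CaCf$A  (last char: 'A')
  sorted[3] = Cf$ACa  (last char: 'a')
  sorted[4] = aCf$AC  (last char: 'C')
  sorted[5] = f$ACaC  (last char: 'C')
Last column: f$AaCC
Original string S is at sorted index 1

Answer: f$AaCC
1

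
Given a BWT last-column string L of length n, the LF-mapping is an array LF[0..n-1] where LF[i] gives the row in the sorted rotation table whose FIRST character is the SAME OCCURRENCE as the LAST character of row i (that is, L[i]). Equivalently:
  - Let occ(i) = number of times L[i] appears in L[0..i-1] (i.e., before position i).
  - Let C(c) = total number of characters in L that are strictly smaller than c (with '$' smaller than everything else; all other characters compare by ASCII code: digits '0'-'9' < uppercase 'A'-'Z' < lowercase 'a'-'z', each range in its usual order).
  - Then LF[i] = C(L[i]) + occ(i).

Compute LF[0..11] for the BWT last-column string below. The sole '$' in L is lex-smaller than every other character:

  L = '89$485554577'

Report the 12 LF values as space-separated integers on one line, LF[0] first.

Answer: 9 11 0 1 10 3 4 5 2 6 7 8

Derivation:
Char counts: '$':1, '4':2, '5':4, '7':2, '8':2, '9':1
C (first-col start): C('$')=0, C('4')=1, C('5')=3, C('7')=7, C('8')=9, C('9')=11
L[0]='8': occ=0, LF[0]=C('8')+0=9+0=9
L[1]='9': occ=0, LF[1]=C('9')+0=11+0=11
L[2]='$': occ=0, LF[2]=C('$')+0=0+0=0
L[3]='4': occ=0, LF[3]=C('4')+0=1+0=1
L[4]='8': occ=1, LF[4]=C('8')+1=9+1=10
L[5]='5': occ=0, LF[5]=C('5')+0=3+0=3
L[6]='5': occ=1, LF[6]=C('5')+1=3+1=4
L[7]='5': occ=2, LF[7]=C('5')+2=3+2=5
L[8]='4': occ=1, LF[8]=C('4')+1=1+1=2
L[9]='5': occ=3, LF[9]=C('5')+3=3+3=6
L[10]='7': occ=0, LF[10]=C('7')+0=7+0=7
L[11]='7': occ=1, LF[11]=C('7')+1=7+1=8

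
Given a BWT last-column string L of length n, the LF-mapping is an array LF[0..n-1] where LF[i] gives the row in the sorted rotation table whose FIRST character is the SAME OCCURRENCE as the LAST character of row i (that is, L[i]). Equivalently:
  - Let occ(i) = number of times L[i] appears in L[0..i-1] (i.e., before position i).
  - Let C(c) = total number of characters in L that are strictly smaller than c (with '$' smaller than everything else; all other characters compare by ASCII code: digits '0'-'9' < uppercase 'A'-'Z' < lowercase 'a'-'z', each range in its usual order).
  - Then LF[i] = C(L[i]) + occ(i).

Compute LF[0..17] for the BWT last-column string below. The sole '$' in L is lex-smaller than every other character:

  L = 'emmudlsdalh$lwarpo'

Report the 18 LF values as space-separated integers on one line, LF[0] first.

Answer: 5 10 11 16 3 7 15 4 1 8 6 0 9 17 2 14 13 12

Derivation:
Char counts: '$':1, 'a':2, 'd':2, 'e':1, 'h':1, 'l':3, 'm':2, 'o':1, 'p':1, 'r':1, 's':1, 'u':1, 'w':1
C (first-col start): C('$')=0, C('a')=1, C('d')=3, C('e')=5, C('h')=6, C('l')=7, C('m')=10, C('o')=12, C('p')=13, C('r')=14, C('s')=15, C('u')=16, C('w')=17
L[0]='e': occ=0, LF[0]=C('e')+0=5+0=5
L[1]='m': occ=0, LF[1]=C('m')+0=10+0=10
L[2]='m': occ=1, LF[2]=C('m')+1=10+1=11
L[3]='u': occ=0, LF[3]=C('u')+0=16+0=16
L[4]='d': occ=0, LF[4]=C('d')+0=3+0=3
L[5]='l': occ=0, LF[5]=C('l')+0=7+0=7
L[6]='s': occ=0, LF[6]=C('s')+0=15+0=15
L[7]='d': occ=1, LF[7]=C('d')+1=3+1=4
L[8]='a': occ=0, LF[8]=C('a')+0=1+0=1
L[9]='l': occ=1, LF[9]=C('l')+1=7+1=8
L[10]='h': occ=0, LF[10]=C('h')+0=6+0=6
L[11]='$': occ=0, LF[11]=C('$')+0=0+0=0
L[12]='l': occ=2, LF[12]=C('l')+2=7+2=9
L[13]='w': occ=0, LF[13]=C('w')+0=17+0=17
L[14]='a': occ=1, LF[14]=C('a')+1=1+1=2
L[15]='r': occ=0, LF[15]=C('r')+0=14+0=14
L[16]='p': occ=0, LF[16]=C('p')+0=13+0=13
L[17]='o': occ=0, LF[17]=C('o')+0=12+0=12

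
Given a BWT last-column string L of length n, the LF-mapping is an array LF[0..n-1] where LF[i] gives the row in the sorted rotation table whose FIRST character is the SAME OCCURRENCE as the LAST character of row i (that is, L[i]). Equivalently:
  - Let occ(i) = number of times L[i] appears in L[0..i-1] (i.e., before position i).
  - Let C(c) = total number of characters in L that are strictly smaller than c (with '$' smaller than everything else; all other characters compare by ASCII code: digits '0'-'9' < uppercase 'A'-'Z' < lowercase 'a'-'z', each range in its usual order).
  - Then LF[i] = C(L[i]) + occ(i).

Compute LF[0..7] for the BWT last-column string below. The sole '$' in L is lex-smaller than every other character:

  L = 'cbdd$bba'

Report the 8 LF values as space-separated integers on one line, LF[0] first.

Char counts: '$':1, 'a':1, 'b':3, 'c':1, 'd':2
C (first-col start): C('$')=0, C('a')=1, C('b')=2, C('c')=5, C('d')=6
L[0]='c': occ=0, LF[0]=C('c')+0=5+0=5
L[1]='b': occ=0, LF[1]=C('b')+0=2+0=2
L[2]='d': occ=0, LF[2]=C('d')+0=6+0=6
L[3]='d': occ=1, LF[3]=C('d')+1=6+1=7
L[4]='$': occ=0, LF[4]=C('$')+0=0+0=0
L[5]='b': occ=1, LF[5]=C('b')+1=2+1=3
L[6]='b': occ=2, LF[6]=C('b')+2=2+2=4
L[7]='a': occ=0, LF[7]=C('a')+0=1+0=1

Answer: 5 2 6 7 0 3 4 1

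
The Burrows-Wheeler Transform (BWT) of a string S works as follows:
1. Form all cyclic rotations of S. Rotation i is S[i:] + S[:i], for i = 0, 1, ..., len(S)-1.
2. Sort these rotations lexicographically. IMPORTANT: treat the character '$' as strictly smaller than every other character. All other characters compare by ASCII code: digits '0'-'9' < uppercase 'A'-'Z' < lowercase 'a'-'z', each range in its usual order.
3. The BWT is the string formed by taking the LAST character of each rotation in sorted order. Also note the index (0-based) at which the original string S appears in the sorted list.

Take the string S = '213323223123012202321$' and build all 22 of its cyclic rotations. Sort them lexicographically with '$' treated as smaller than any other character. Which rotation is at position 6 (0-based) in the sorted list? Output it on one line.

Answer: 13323223123012202321$2

Derivation:
All 22 rotations (rotation i = S[i:]+S[:i]):
  rot[0] = 213323223123012202321$
  rot[1] = 13323223123012202321$2
  rot[2] = 3323223123012202321$21
  rot[3] = 323223123012202321$213
  rot[4] = 23223123012202321$2133
  rot[5] = 3223123012202321$21332
  rot[6] = 223123012202321$213323
  rot[7] = 23123012202321$2133232
  rot[8] = 3123012202321$21332322
  rot[9] = 123012202321$213323223
  rot[10] = 23012202321$2133232231
  rot[11] = 3012202321$21332322312
  rot[12] = 012202321$213323223123
  rot[13] = 12202321$2133232231230
  rot[14] = 2202321$21332322312301
  rot[15] = 202321$213323223123012
  rot[16] = 02321$2133232231230122
  rot[17] = 2321$21332322312301220
  rot[18] = 321$213323223123012202
  rot[19] = 21$2133232231230122023
  rot[20] = 1$21332322312301220232
  rot[21] = $213323223123012202321
Sorted (with $ < everything):
  sorted[0] = $213323223123012202321
  sorted[1] = 012202321$213323223123
  sorted[2] = 02321$2133232231230122
  sorted[3] = 1$21332322312301220232
  sorted[4] = 12202321$2133232231230
  sorted[5] = 123012202321$213323223
  sorted[6] = 13323223123012202321$2
  sorted[7] = 202321$213323223123012
  sorted[8] = 21$2133232231230122023
  sorted[9] = 213323223123012202321$
  sorted[10] = 2202321$21332322312301
  sorted[11] = 223123012202321$213323
  sorted[12] = 23012202321$2133232231
  sorted[13] = 23123012202321$2133232
  sorted[14] = 2321$21332322312301220
  sorted[15] = 23223123012202321$2133
  sorted[16] = 3012202321$21332322312
  sorted[17] = 3123012202321$21332322
  sorted[18] = 321$213323223123012202
  sorted[19] = 3223123012202321$21332
  sorted[20] = 323223123012202321$213
  sorted[21] = 3323223123012202321$21
sorted[6] = 13323223123012202321$2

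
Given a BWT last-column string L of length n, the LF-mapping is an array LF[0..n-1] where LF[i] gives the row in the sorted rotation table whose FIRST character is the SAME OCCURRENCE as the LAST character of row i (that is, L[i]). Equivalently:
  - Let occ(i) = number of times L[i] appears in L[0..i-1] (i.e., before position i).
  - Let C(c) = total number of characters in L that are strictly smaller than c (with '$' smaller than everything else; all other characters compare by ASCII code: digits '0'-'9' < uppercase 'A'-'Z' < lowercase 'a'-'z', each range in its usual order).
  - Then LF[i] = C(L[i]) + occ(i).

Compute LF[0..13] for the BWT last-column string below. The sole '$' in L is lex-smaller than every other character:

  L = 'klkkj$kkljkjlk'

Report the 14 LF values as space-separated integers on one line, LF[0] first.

Char counts: '$':1, 'j':3, 'k':7, 'l':3
C (first-col start): C('$')=0, C('j')=1, C('k')=4, C('l')=11
L[0]='k': occ=0, LF[0]=C('k')+0=4+0=4
L[1]='l': occ=0, LF[1]=C('l')+0=11+0=11
L[2]='k': occ=1, LF[2]=C('k')+1=4+1=5
L[3]='k': occ=2, LF[3]=C('k')+2=4+2=6
L[4]='j': occ=0, LF[4]=C('j')+0=1+0=1
L[5]='$': occ=0, LF[5]=C('$')+0=0+0=0
L[6]='k': occ=3, LF[6]=C('k')+3=4+3=7
L[7]='k': occ=4, LF[7]=C('k')+4=4+4=8
L[8]='l': occ=1, LF[8]=C('l')+1=11+1=12
L[9]='j': occ=1, LF[9]=C('j')+1=1+1=2
L[10]='k': occ=5, LF[10]=C('k')+5=4+5=9
L[11]='j': occ=2, LF[11]=C('j')+2=1+2=3
L[12]='l': occ=2, LF[12]=C('l')+2=11+2=13
L[13]='k': occ=6, LF[13]=C('k')+6=4+6=10

Answer: 4 11 5 6 1 0 7 8 12 2 9 3 13 10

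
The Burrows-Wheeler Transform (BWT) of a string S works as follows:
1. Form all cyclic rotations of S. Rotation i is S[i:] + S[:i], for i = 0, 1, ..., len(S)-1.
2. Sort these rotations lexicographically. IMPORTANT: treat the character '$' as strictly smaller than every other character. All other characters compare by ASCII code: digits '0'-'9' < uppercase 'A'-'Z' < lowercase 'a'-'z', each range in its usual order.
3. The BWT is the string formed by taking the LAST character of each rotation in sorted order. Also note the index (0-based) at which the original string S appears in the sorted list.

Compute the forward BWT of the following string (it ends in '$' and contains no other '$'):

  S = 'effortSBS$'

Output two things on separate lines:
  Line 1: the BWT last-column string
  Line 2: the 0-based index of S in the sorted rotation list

All 10 rotations (rotation i = S[i:]+S[:i]):
  rot[0] = effortSBS$
  rot[1] = ffortSBS$e
  rot[2] = fortSBS$ef
  rot[3] = ortSBS$eff
  rot[4] = rtSBS$effo
  rot[5] = tSBS$effor
  rot[6] = SBS$effort
  rot[7] = BS$effortS
  rot[8] = S$effortSB
  rot[9] = $effortSBS
Sorted (with $ < everything):
  sorted[0] = $effortSBS  (last char: 'S')
  sorted[1] = BS$effortS  (last char: 'S')
  sorted[2] = S$effortSB  (last char: 'B')
  sorted[3] = SBS$effort  (last char: 't')
  sorted[4] = effortSBS$  (last char: '$')
  sorted[5] = ffortSBS$e  (last char: 'e')
  sorted[6] = fortSBS$ef  (last char: 'f')
  sorted[7] = ortSBS$eff  (last char: 'f')
  sorted[8] = rtSBS$effo  (last char: 'o')
  sorted[9] = tSBS$effor  (last char: 'r')
Last column: SSBt$effor
Original string S is at sorted index 4

Answer: SSBt$effor
4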